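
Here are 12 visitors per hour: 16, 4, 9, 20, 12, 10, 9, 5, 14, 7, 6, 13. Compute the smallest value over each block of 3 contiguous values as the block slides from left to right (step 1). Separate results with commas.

(16, 4, 9) → min 4
(4, 9, 20) → min 4
(9, 20, 12) → min 9
(20, 12, 10) → min 10
(12, 10, 9) → min 9
(10, 9, 5) → min 5
(9, 5, 14) → min 5
(5, 14, 7) → min 5
(14, 7, 6) → min 6
(7, 6, 13) → min 6

4, 4, 9, 10, 9, 5, 5, 5, 6, 6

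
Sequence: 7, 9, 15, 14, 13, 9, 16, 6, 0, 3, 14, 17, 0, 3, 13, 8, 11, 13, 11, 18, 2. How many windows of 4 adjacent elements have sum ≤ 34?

[7, 9, 15, 14] → sum 45
[9, 15, 14, 13] → sum 51
[15, 14, 13, 9] → sum 51
[14, 13, 9, 16] → sum 52
[13, 9, 16, 6] → sum 44
[9, 16, 6, 0] → sum 31  ≤ 34 ✓
[16, 6, 0, 3] → sum 25  ≤ 34 ✓
[6, 0, 3, 14] → sum 23  ≤ 34 ✓
[0, 3, 14, 17] → sum 34  ≤ 34 ✓
[3, 14, 17, 0] → sum 34  ≤ 34 ✓
[14, 17, 0, 3] → sum 34  ≤ 34 ✓
[17, 0, 3, 13] → sum 33  ≤ 34 ✓
[0, 3, 13, 8] → sum 24  ≤ 34 ✓
[3, 13, 8, 11] → sum 35
[13, 8, 11, 13] → sum 45
[8, 11, 13, 11] → sum 43
[11, 13, 11, 18] → sum 53
[13, 11, 18, 2] → sum 44
8 windows satisfy the condition.

8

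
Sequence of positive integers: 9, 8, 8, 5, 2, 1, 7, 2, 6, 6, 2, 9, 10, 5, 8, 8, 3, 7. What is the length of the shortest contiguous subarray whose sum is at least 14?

2

add 9: running sum 9 < 14
add 8: shortest ending here [9, 8] sum 17, len 2
add 8: shortest ending here [8, 8] sum 16, len 2
add 5: shortest ending here [8, 8, 5] sum 21, len 3
add 2: shortest ending here [8, 5, 2] sum 15, len 3
add 1: shortest ending here [8, 5, 2, 1] sum 16, len 4
add 7: shortest ending here [5, 2, 1, 7] sum 15, len 4
add 2: shortest ending here [5, 2, 1, 7, 2] sum 17, len 5
add 6: shortest ending here [7, 2, 6] sum 15, len 3
add 6: shortest ending here [2, 6, 6] sum 14, len 3
add 2: shortest ending here [6, 6, 2] sum 14, len 3
add 9: shortest ending here [6, 2, 9] sum 17, len 3
add 10: shortest ending here [9, 10] sum 19, len 2
add 5: shortest ending here [10, 5] sum 15, len 2
add 8: shortest ending here [10, 5, 8] sum 23, len 3
add 8: shortest ending here [8, 8] sum 16, len 2
add 3: shortest ending here [8, 8, 3] sum 19, len 3
add 7: shortest ending here [8, 3, 7] sum 18, len 3
Shortest qualifying length: 2.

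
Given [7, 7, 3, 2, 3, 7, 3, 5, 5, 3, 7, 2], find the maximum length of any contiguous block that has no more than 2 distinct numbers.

4

[7] 1 distinct, len 1
[7, 7] 1 distinct, len 2
[7, 7, 3] 2 distinct, len 3
[3, 2] 2 distinct, len 2
[3, 2, 3] 2 distinct, len 3
[3, 7] 2 distinct, len 2
[3, 7, 3] 2 distinct, len 3
[3, 5] 2 distinct, len 2
[3, 5, 5] 2 distinct, len 3
[3, 5, 5, 3] 2 distinct, len 4
[3, 7] 2 distinct, len 2
[7, 2] 2 distinct, len 2
Longest length with ≤2 distinct: 4.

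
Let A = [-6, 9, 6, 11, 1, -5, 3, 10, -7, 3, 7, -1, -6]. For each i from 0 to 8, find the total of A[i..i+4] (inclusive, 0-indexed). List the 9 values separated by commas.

21, 22, 16, 20, 2, 4, 16, 12, -4

[-6, 9, 6, 11, 1] → sum 21
[9, 6, 11, 1, -5] → sum 22
[6, 11, 1, -5, 3] → sum 16
[11, 1, -5, 3, 10] → sum 20
[1, -5, 3, 10, -7] → sum 2
[-5, 3, 10, -7, 3] → sum 4
[3, 10, -7, 3, 7] → sum 16
[10, -7, 3, 7, -1] → sum 12
[-7, 3, 7, -1, -6] → sum -4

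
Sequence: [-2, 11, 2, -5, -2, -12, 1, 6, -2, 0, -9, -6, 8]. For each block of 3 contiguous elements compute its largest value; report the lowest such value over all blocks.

(-2, 11, 2) → max 11
(11, 2, -5) → max 11
(2, -5, -2) → max 2
(-5, -2, -12) → max -2
(-2, -12, 1) → max 1
(-12, 1, 6) → max 6
(1, 6, -2) → max 6
(6, -2, 0) → max 6
(-2, 0, -9) → max 0
(0, -9, -6) → max 0
(-9, -6, 8) → max 8
Lowest of these is -2.

-2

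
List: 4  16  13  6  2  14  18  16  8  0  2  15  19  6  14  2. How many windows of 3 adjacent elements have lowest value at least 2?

4 16 13 → min 4  ≥ 2 ✓
16 13 6 → min 6  ≥ 2 ✓
13 6 2 → min 2  ≥ 2 ✓
6 2 14 → min 2  ≥ 2 ✓
2 14 18 → min 2  ≥ 2 ✓
14 18 16 → min 14  ≥ 2 ✓
18 16 8 → min 8  ≥ 2 ✓
16 8 0 → min 0
8 0 2 → min 0
0 2 15 → min 0
2 15 19 → min 2  ≥ 2 ✓
15 19 6 → min 6  ≥ 2 ✓
19 6 14 → min 6  ≥ 2 ✓
6 14 2 → min 2  ≥ 2 ✓
11 windows satisfy the condition.

11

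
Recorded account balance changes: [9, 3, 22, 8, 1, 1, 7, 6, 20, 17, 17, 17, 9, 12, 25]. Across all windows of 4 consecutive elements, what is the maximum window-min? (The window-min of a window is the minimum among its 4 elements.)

Each size-4 window and its min:
[9, 3, 22, 8] → min 3
[3, 22, 8, 1] → min 1
[22, 8, 1, 1] → min 1
[8, 1, 1, 7] → min 1
[1, 1, 7, 6] → min 1
[1, 7, 6, 20] → min 1
[7, 6, 20, 17] → min 6
[6, 20, 17, 17] → min 6
[20, 17, 17, 17] → min 17
[17, 17, 17, 9] → min 9
[17, 17, 9, 12] → min 9
[17, 9, 12, 25] → min 9
Maximum of these is 17.

17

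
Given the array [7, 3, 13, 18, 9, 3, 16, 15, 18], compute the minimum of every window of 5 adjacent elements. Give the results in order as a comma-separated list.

3, 3, 3, 3, 3

Sliding a size-5 window across the 9 values:
7 3 13 18 9 → min 3
3 13 18 9 3 → min 3
13 18 9 3 16 → min 3
18 9 3 16 15 → min 3
9 3 16 15 18 → min 3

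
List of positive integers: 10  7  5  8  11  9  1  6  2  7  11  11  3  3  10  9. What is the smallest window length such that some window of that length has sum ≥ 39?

5

add 10: running sum 10 < 39
add 7: running sum 17 < 39
add 5: running sum 22 < 39
add 8: running sum 30 < 39
add 11: shortest ending here [10, 7, 5, 8, 11] sum 41, len 5
add 9: shortest ending here [7, 5, 8, 11, 9] sum 40, len 5
add 1: shortest ending here [7, 5, 8, 11, 9, 1] sum 41, len 6
add 6: shortest ending here [5, 8, 11, 9, 1, 6] sum 40, len 6
add 2: shortest ending here [5, 8, 11, 9, 1, 6, 2] sum 42, len 7
add 7: shortest ending here [8, 11, 9, 1, 6, 2, 7] sum 44, len 7
add 11: shortest ending here [11, 9, 1, 6, 2, 7, 11] sum 47, len 7
add 11: shortest ending here [9, 1, 6, 2, 7, 11, 11] sum 47, len 7
add 3: shortest ending here [6, 2, 7, 11, 11, 3] sum 40, len 6
add 3: shortest ending here [6, 2, 7, 11, 11, 3, 3] sum 43, len 7
add 10: shortest ending here [7, 11, 11, 3, 3, 10] sum 45, len 6
add 9: shortest ending here [11, 11, 3, 3, 10, 9] sum 47, len 6
Shortest qualifying length: 5.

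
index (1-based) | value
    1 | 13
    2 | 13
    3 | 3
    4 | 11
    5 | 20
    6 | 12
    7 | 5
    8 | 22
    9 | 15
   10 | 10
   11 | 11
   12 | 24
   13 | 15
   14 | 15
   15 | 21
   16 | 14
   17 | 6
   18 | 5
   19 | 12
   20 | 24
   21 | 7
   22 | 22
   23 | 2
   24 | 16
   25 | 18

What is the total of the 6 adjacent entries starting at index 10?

Elements at indices 10..15: 10, 11, 24, 15, 15, 21
sum(10, 11, 24, 15, 15, 21) = 96

96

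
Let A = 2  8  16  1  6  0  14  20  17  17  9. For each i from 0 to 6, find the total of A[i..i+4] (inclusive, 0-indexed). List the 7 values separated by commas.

Sliding a size-5 window across the 11 values:
[2, 8, 16, 1, 6] → sum 33
[8, 16, 1, 6, 0] → sum 31
[16, 1, 6, 0, 14] → sum 37
[1, 6, 0, 14, 20] → sum 41
[6, 0, 14, 20, 17] → sum 57
[0, 14, 20, 17, 17] → sum 68
[14, 20, 17, 17, 9] → sum 77

33, 31, 37, 41, 57, 68, 77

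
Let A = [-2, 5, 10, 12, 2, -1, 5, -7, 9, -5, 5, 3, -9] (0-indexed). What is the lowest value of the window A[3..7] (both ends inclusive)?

Elements at indices 3..7: 12, 2, -1, 5, -7
min(12, 2, -1, 5, -7) = -7

-7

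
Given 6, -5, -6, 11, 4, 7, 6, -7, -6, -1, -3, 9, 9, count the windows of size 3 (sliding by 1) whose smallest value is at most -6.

7

(6, -5, -6) → min -6  ≤ -6 ✓
(-5, -6, 11) → min -6  ≤ -6 ✓
(-6, 11, 4) → min -6  ≤ -6 ✓
(11, 4, 7) → min 4
(4, 7, 6) → min 4
(7, 6, -7) → min -7  ≤ -6 ✓
(6, -7, -6) → min -7  ≤ -6 ✓
(-7, -6, -1) → min -7  ≤ -6 ✓
(-6, -1, -3) → min -6  ≤ -6 ✓
(-1, -3, 9) → min -3
(-3, 9, 9) → min -3
7 windows satisfy the condition.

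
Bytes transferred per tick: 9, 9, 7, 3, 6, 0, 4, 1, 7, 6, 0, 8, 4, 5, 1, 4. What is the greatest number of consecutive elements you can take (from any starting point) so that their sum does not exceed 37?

add 9: [9] sum 9, len 1
add 9: [9, 9] sum 18, len 2
add 7: [9, 9, 7] sum 25, len 3
add 3: [9, 9, 7, 3] sum 28, len 4
add 6: [9, 9, 7, 3, 6] sum 34, len 5
add 0: [9, 9, 7, 3, 6, 0] sum 34, len 6
add 4: [9, 7, 3, 6, 0, 4] sum 29, len 6
add 1: [9, 7, 3, 6, 0, 4, 1] sum 30, len 7
add 7: [9, 7, 3, 6, 0, 4, 1, 7] sum 37, len 8
add 6: [7, 3, 6, 0, 4, 1, 7, 6] sum 34, len 8
add 0: [7, 3, 6, 0, 4, 1, 7, 6, 0] sum 34, len 9
add 8: [3, 6, 0, 4, 1, 7, 6, 0, 8] sum 35, len 9
add 4: [6, 0, 4, 1, 7, 6, 0, 8, 4] sum 36, len 9
add 5: [0, 4, 1, 7, 6, 0, 8, 4, 5] sum 35, len 9
add 1: [0, 4, 1, 7, 6, 0, 8, 4, 5, 1] sum 36, len 10
add 4: [1, 7, 6, 0, 8, 4, 5, 1, 4] sum 36, len 9
Longest length seen: 10.

10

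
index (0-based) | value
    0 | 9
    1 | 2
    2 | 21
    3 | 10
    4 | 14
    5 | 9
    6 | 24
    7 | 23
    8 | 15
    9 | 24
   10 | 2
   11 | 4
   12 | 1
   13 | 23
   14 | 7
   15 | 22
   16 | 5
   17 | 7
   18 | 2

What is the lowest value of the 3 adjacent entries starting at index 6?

15

Elements at indices 6..8: 24, 23, 15
min(24, 23, 15) = 15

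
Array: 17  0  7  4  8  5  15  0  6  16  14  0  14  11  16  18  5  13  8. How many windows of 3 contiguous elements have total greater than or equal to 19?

17 0 7 → sum 24  ≥ 19 ✓
0 7 4 → sum 11
7 4 8 → sum 19  ≥ 19 ✓
4 8 5 → sum 17
8 5 15 → sum 28  ≥ 19 ✓
5 15 0 → sum 20  ≥ 19 ✓
15 0 6 → sum 21  ≥ 19 ✓
0 6 16 → sum 22  ≥ 19 ✓
6 16 14 → sum 36  ≥ 19 ✓
16 14 0 → sum 30  ≥ 19 ✓
14 0 14 → sum 28  ≥ 19 ✓
0 14 11 → sum 25  ≥ 19 ✓
14 11 16 → sum 41  ≥ 19 ✓
11 16 18 → sum 45  ≥ 19 ✓
16 18 5 → sum 39  ≥ 19 ✓
18 5 13 → sum 36  ≥ 19 ✓
5 13 8 → sum 26  ≥ 19 ✓
15 windows satisfy the condition.

15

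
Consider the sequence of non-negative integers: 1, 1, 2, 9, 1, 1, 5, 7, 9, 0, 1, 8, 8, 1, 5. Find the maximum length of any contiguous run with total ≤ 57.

14

Extend to the right; shrink from the left whenever the sum exceeds 57:
→ 1: sum 1, len 1
→ 1: sum 2, len 2
→ 2: sum 4, len 3
→ 9: sum 13, len 4
→ 1: sum 14, len 5
→ 1: sum 15, len 6
→ 5: sum 20, len 7
→ 7: sum 27, len 8
→ 9: sum 36, len 9
→ 0: sum 36, len 10
→ 1: sum 37, len 11
→ 8: sum 45, len 12
→ 8: sum 53, len 13
→ 1: sum 54, len 14
→ 5 (dropped 1, 1): sum 57, len 13
Longest length seen: 14.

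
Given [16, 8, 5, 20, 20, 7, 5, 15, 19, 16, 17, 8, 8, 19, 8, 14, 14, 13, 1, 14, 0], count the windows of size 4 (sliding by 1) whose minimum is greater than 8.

1

[16, 8, 5, 20] → min 5
[8, 5, 20, 20] → min 5
[5, 20, 20, 7] → min 5
[20, 20, 7, 5] → min 5
[20, 7, 5, 15] → min 5
[7, 5, 15, 19] → min 5
[5, 15, 19, 16] → min 5
[15, 19, 16, 17] → min 15  > 8 ✓
[19, 16, 17, 8] → min 8
[16, 17, 8, 8] → min 8
[17, 8, 8, 19] → min 8
[8, 8, 19, 8] → min 8
[8, 19, 8, 14] → min 8
[19, 8, 14, 14] → min 8
[8, 14, 14, 13] → min 8
[14, 14, 13, 1] → min 1
[14, 13, 1, 14] → min 1
[13, 1, 14, 0] → min 0
1 window satisfy the condition.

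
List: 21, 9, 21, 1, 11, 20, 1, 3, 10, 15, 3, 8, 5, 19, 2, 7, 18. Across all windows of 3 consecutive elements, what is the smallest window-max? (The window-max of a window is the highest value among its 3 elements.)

8

(21, 9, 21) → max 21
(9, 21, 1) → max 21
(21, 1, 11) → max 21
(1, 11, 20) → max 20
(11, 20, 1) → max 20
(20, 1, 3) → max 20
(1, 3, 10) → max 10
(3, 10, 15) → max 15
(10, 15, 3) → max 15
(15, 3, 8) → max 15
(3, 8, 5) → max 8
(8, 5, 19) → max 19
(5, 19, 2) → max 19
(19, 2, 7) → max 19
(2, 7, 18) → max 18
Smallest of these is 8.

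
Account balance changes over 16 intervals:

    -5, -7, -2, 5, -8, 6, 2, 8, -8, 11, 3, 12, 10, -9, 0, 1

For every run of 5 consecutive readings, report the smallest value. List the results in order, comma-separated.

-8, -8, -8, -8, -8, -8, -8, -8, -8, -9, -9, -9

Sliding a size-5 window across the 16 values:
-5 -7 -2 5 -8 → min -8
-7 -2 5 -8 6 → min -8
-2 5 -8 6 2 → min -8
5 -8 6 2 8 → min -8
-8 6 2 8 -8 → min -8
6 2 8 -8 11 → min -8
2 8 -8 11 3 → min -8
8 -8 11 3 12 → min -8
-8 11 3 12 10 → min -8
11 3 12 10 -9 → min -9
3 12 10 -9 0 → min -9
12 10 -9 0 1 → min -9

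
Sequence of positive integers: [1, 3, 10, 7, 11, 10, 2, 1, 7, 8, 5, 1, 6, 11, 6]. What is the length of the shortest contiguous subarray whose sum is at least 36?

add 1: running sum 1 < 36
add 3: running sum 4 < 36
add 10: running sum 14 < 36
add 7: running sum 21 < 36
add 11: running sum 32 < 36
end 5: [10, 7, 11, 10] sum 38, len 4
end 6: [10, 7, 11, 10, 2] sum 40, len 5
end 7: [10, 7, 11, 10, 2, 1] sum 41, len 6
end 8: [7, 11, 10, 2, 1, 7] sum 38, len 6
end 9: [11, 10, 2, 1, 7, 8] sum 39, len 6
end 10: [11, 10, 2, 1, 7, 8, 5] sum 44, len 7
end 11: [11, 10, 2, 1, 7, 8, 5, 1] sum 45, len 8
end 12: [10, 2, 1, 7, 8, 5, 1, 6] sum 40, len 8
end 13: [7, 8, 5, 1, 6, 11] sum 38, len 6
end 14: [8, 5, 1, 6, 11, 6] sum 37, len 6
Shortest qualifying length: 4.

4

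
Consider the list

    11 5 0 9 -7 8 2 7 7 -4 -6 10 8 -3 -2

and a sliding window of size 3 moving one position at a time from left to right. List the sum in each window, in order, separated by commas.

(11, 5, 0) → sum 16
(5, 0, 9) → sum 14
(0, 9, -7) → sum 2
(9, -7, 8) → sum 10
(-7, 8, 2) → sum 3
(8, 2, 7) → sum 17
(2, 7, 7) → sum 16
(7, 7, -4) → sum 10
(7, -4, -6) → sum -3
(-4, -6, 10) → sum 0
(-6, 10, 8) → sum 12
(10, 8, -3) → sum 15
(8, -3, -2) → sum 3

16, 14, 2, 10, 3, 17, 16, 10, -3, 0, 12, 15, 3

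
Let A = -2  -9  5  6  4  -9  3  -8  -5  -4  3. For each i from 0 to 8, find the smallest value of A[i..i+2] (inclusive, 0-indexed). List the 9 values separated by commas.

-9, -9, 4, -9, -9, -9, -8, -8, -5

(-2, -9, 5) → min -9
(-9, 5, 6) → min -9
(5, 6, 4) → min 4
(6, 4, -9) → min -9
(4, -9, 3) → min -9
(-9, 3, -8) → min -9
(3, -8, -5) → min -8
(-8, -5, -4) → min -8
(-5, -4, 3) → min -5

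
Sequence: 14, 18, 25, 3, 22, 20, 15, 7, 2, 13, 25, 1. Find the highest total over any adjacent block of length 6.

103

(14, 18, 25, 3, 22, 20) → sum 102
(18, 25, 3, 22, 20, 15) → sum 103
(25, 3, 22, 20, 15, 7) → sum 92
(3, 22, 20, 15, 7, 2) → sum 69
(22, 20, 15, 7, 2, 13) → sum 79
(20, 15, 7, 2, 13, 25) → sum 82
(15, 7, 2, 13, 25, 1) → sum 63
Highest of these is 103.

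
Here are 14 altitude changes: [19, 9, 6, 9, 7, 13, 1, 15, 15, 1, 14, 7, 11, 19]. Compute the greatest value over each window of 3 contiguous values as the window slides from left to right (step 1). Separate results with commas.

19, 9, 9, 13, 13, 15, 15, 15, 15, 14, 14, 19

Sliding a size-3 window across the 14 values:
(19, 9, 6) → max 19
(9, 6, 9) → max 9
(6, 9, 7) → max 9
(9, 7, 13) → max 13
(7, 13, 1) → max 13
(13, 1, 15) → max 15
(1, 15, 15) → max 15
(15, 15, 1) → max 15
(15, 1, 14) → max 15
(1, 14, 7) → max 14
(14, 7, 11) → max 14
(7, 11, 19) → max 19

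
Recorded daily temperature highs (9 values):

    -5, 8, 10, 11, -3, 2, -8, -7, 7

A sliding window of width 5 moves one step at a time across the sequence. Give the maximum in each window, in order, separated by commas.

[-5, 8, 10, 11, -3] → max 11
[8, 10, 11, -3, 2] → max 11
[10, 11, -3, 2, -8] → max 11
[11, -3, 2, -8, -7] → max 11
[-3, 2, -8, -7, 7] → max 7

11, 11, 11, 11, 7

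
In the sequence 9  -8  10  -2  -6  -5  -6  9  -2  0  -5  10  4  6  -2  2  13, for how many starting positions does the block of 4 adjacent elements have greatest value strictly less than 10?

9 -8 10 -2 → max 10
-8 10 -2 -6 → max 10
10 -2 -6 -5 → max 10
-2 -6 -5 -6 → max -2  < 10 ✓
-6 -5 -6 9 → max 9  < 10 ✓
-5 -6 9 -2 → max 9  < 10 ✓
-6 9 -2 0 → max 9  < 10 ✓
9 -2 0 -5 → max 9  < 10 ✓
-2 0 -5 10 → max 10
0 -5 10 4 → max 10
-5 10 4 6 → max 10
10 4 6 -2 → max 10
4 6 -2 2 → max 6  < 10 ✓
6 -2 2 13 → max 13
6 windows satisfy the condition.

6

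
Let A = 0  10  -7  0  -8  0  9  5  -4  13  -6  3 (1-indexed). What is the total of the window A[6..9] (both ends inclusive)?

Elements at indices 6..9: 0, 9, 5, -4
sum(0, 9, 5, -4) = 10

10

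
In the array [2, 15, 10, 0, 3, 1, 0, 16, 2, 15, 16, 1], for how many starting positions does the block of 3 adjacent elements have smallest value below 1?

6

2 15 10 → min 2
15 10 0 → min 0  < 1 ✓
10 0 3 → min 0  < 1 ✓
0 3 1 → min 0  < 1 ✓
3 1 0 → min 0  < 1 ✓
1 0 16 → min 0  < 1 ✓
0 16 2 → min 0  < 1 ✓
16 2 15 → min 2
2 15 16 → min 2
15 16 1 → min 1
6 windows satisfy the condition.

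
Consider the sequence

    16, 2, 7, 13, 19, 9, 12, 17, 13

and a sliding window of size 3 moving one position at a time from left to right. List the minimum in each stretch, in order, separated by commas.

16 2 7 → min 2
2 7 13 → min 2
7 13 19 → min 7
13 19 9 → min 9
19 9 12 → min 9
9 12 17 → min 9
12 17 13 → min 12

2, 2, 7, 9, 9, 9, 12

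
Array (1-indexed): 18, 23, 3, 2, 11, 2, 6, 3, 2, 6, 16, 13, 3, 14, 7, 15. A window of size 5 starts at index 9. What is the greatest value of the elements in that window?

16

Elements at indices 9..13: 2, 6, 16, 13, 3
max(2, 6, 16, 13, 3) = 16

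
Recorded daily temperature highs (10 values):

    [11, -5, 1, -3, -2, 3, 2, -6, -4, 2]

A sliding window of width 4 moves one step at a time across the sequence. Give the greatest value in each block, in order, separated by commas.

[11, -5, 1, -3] → max 11
[-5, 1, -3, -2] → max 1
[1, -3, -2, 3] → max 3
[-3, -2, 3, 2] → max 3
[-2, 3, 2, -6] → max 3
[3, 2, -6, -4] → max 3
[2, -6, -4, 2] → max 2

11, 1, 3, 3, 3, 3, 2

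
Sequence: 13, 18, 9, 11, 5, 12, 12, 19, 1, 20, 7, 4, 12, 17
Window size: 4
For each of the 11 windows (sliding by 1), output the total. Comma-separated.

[13, 18, 9, 11] → sum 51
[18, 9, 11, 5] → sum 43
[9, 11, 5, 12] → sum 37
[11, 5, 12, 12] → sum 40
[5, 12, 12, 19] → sum 48
[12, 12, 19, 1] → sum 44
[12, 19, 1, 20] → sum 52
[19, 1, 20, 7] → sum 47
[1, 20, 7, 4] → sum 32
[20, 7, 4, 12] → sum 43
[7, 4, 12, 17] → sum 40

51, 43, 37, 40, 48, 44, 52, 47, 32, 43, 40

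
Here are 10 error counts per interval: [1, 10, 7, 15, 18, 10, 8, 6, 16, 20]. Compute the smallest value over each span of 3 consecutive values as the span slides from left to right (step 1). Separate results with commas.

1, 7, 7, 10, 8, 6, 6, 6

1 10 7 → min 1
10 7 15 → min 7
7 15 18 → min 7
15 18 10 → min 10
18 10 8 → min 8
10 8 6 → min 6
8 6 16 → min 6
6 16 20 → min 6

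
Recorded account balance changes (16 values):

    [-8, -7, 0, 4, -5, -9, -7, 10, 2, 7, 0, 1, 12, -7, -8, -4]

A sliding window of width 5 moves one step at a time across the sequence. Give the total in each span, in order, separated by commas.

-16, -17, -17, -7, -9, 3, 12, 20, 22, 13, -2, -6

-8 -7 0 4 -5 → sum -16
-7 0 4 -5 -9 → sum -17
0 4 -5 -9 -7 → sum -17
4 -5 -9 -7 10 → sum -7
-5 -9 -7 10 2 → sum -9
-9 -7 10 2 7 → sum 3
-7 10 2 7 0 → sum 12
10 2 7 0 1 → sum 20
2 7 0 1 12 → sum 22
7 0 1 12 -7 → sum 13
0 1 12 -7 -8 → sum -2
1 12 -7 -8 -4 → sum -6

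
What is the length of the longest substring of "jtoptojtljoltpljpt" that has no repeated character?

5

[j] len 1
[j, t] len 2
[j, t, o] len 3
[j, t, o, p] len 4
[o, p, t] len 3
[p, t, o] len 3
[p, t, o, j] len 4
[o, j, t] len 3
[o, j, t, l] len 4
[t, l, j] len 3
[t, l, j, o] len 4
[j, o, l] len 3
[j, o, l, t] len 4
[j, o, l, t, p] len 5
[t, p, l] len 3
[t, p, l, j] len 4
[l, j, p] len 3
[l, j, p, t] len 4
Longest all-distinct length: 5.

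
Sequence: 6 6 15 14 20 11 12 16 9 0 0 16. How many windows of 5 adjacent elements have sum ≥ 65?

6 6 15 14 20 → sum 61
6 15 14 20 11 → sum 66  ≥ 65 ✓
15 14 20 11 12 → sum 72  ≥ 65 ✓
14 20 11 12 16 → sum 73  ≥ 65 ✓
20 11 12 16 9 → sum 68  ≥ 65 ✓
11 12 16 9 0 → sum 48
12 16 9 0 0 → sum 37
16 9 0 0 16 → sum 41
4 windows satisfy the condition.

4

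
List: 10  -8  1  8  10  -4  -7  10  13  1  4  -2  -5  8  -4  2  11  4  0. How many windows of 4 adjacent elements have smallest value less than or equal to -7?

6

10 -8 1 8 → min -8  ≤ -7 ✓
-8 1 8 10 → min -8  ≤ -7 ✓
1 8 10 -4 → min -4
8 10 -4 -7 → min -7  ≤ -7 ✓
10 -4 -7 10 → min -7  ≤ -7 ✓
-4 -7 10 13 → min -7  ≤ -7 ✓
-7 10 13 1 → min -7  ≤ -7 ✓
10 13 1 4 → min 1
13 1 4 -2 → min -2
1 4 -2 -5 → min -5
4 -2 -5 8 → min -5
-2 -5 8 -4 → min -5
-5 8 -4 2 → min -5
8 -4 2 11 → min -4
-4 2 11 4 → min -4
2 11 4 0 → min 0
6 windows satisfy the condition.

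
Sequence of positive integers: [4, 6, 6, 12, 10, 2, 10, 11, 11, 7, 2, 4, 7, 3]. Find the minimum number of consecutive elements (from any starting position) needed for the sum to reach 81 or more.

11

add 4: running sum 4 < 81
add 6: running sum 10 < 81
add 6: running sum 16 < 81
add 12: running sum 28 < 81
add 10: running sum 38 < 81
add 2: running sum 40 < 81
add 10: running sum 50 < 81
add 11: running sum 61 < 81
add 11: running sum 72 < 81
add 7: running sum 79 < 81
end 10: [4, 6, 6, 12, 10, 2, 10, 11, 11, 7, 2] sum 81, len 11
end 11: [6, 6, 12, 10, 2, 10, 11, 11, 7, 2, 4] sum 81, len 11
end 12: [6, 12, 10, 2, 10, 11, 11, 7, 2, 4, 7] sum 82, len 11
end 13: [6, 12, 10, 2, 10, 11, 11, 7, 2, 4, 7, 3] sum 85, len 12
Shortest qualifying length: 11.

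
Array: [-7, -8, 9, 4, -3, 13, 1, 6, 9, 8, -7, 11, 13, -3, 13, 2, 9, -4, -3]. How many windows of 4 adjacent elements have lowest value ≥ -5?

(-7, -8, 9, 4) → min -8
(-8, 9, 4, -3) → min -8
(9, 4, -3, 13) → min -3  ≥ -5 ✓
(4, -3, 13, 1) → min -3  ≥ -5 ✓
(-3, 13, 1, 6) → min -3  ≥ -5 ✓
(13, 1, 6, 9) → min 1  ≥ -5 ✓
(1, 6, 9, 8) → min 1  ≥ -5 ✓
(6, 9, 8, -7) → min -7
(9, 8, -7, 11) → min -7
(8, -7, 11, 13) → min -7
(-7, 11, 13, -3) → min -7
(11, 13, -3, 13) → min -3  ≥ -5 ✓
(13, -3, 13, 2) → min -3  ≥ -5 ✓
(-3, 13, 2, 9) → min -3  ≥ -5 ✓
(13, 2, 9, -4) → min -4  ≥ -5 ✓
(2, 9, -4, -3) → min -4  ≥ -5 ✓
10 windows satisfy the condition.

10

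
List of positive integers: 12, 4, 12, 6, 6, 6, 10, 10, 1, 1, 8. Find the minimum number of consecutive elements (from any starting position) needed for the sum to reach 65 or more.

8

add 12: running sum 12 < 65
add 4: running sum 16 < 65
add 12: running sum 28 < 65
add 6: running sum 34 < 65
add 6: running sum 40 < 65
add 6: running sum 46 < 65
add 10: running sum 56 < 65
add 10: shortest ending here [12, 4, 12, 6, 6, 6, 10, 10] sum 66, len 8
add 1: shortest ending here [12, 4, 12, 6, 6, 6, 10, 10, 1] sum 67, len 9
add 1: shortest ending here [12, 4, 12, 6, 6, 6, 10, 10, 1, 1] sum 68, len 10
add 8: shortest ending here [12, 4, 12, 6, 6, 6, 10, 10, 1, 1, 8] sum 76, len 11
Shortest qualifying length: 8.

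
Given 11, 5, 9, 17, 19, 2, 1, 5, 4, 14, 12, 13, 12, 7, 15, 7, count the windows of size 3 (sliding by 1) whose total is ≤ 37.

11 5 9 → sum 25  ≤ 37 ✓
5 9 17 → sum 31  ≤ 37 ✓
9 17 19 → sum 45
17 19 2 → sum 38
19 2 1 → sum 22  ≤ 37 ✓
2 1 5 → sum 8  ≤ 37 ✓
1 5 4 → sum 10  ≤ 37 ✓
5 4 14 → sum 23  ≤ 37 ✓
4 14 12 → sum 30  ≤ 37 ✓
14 12 13 → sum 39
12 13 12 → sum 37  ≤ 37 ✓
13 12 7 → sum 32  ≤ 37 ✓
12 7 15 → sum 34  ≤ 37 ✓
7 15 7 → sum 29  ≤ 37 ✓
11 windows satisfy the condition.

11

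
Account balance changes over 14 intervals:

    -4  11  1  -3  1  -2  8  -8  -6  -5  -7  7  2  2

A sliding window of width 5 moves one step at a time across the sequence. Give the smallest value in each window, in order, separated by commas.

-4, -3, -3, -8, -8, -8, -8, -8, -7, -7

[-4, 11, 1, -3, 1] → min -4
[11, 1, -3, 1, -2] → min -3
[1, -3, 1, -2, 8] → min -3
[-3, 1, -2, 8, -8] → min -8
[1, -2, 8, -8, -6] → min -8
[-2, 8, -8, -6, -5] → min -8
[8, -8, -6, -5, -7] → min -8
[-8, -6, -5, -7, 7] → min -8
[-6, -5, -7, 7, 2] → min -7
[-5, -7, 7, 2, 2] → min -7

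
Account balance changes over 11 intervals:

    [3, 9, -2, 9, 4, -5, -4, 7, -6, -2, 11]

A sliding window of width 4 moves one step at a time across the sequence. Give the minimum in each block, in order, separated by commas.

-2, -2, -5, -5, -5, -6, -6, -6

[3, 9, -2, 9] → min -2
[9, -2, 9, 4] → min -2
[-2, 9, 4, -5] → min -5
[9, 4, -5, -4] → min -5
[4, -5, -4, 7] → min -5
[-5, -4, 7, -6] → min -6
[-4, 7, -6, -2] → min -6
[7, -6, -2, 11] → min -6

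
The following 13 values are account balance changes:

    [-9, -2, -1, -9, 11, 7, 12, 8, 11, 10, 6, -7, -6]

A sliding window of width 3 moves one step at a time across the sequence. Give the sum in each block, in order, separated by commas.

Sliding a size-3 window across the 13 values:
-9 -2 -1 → sum -12
-2 -1 -9 → sum -12
-1 -9 11 → sum 1
-9 11 7 → sum 9
11 7 12 → sum 30
7 12 8 → sum 27
12 8 11 → sum 31
8 11 10 → sum 29
11 10 6 → sum 27
10 6 -7 → sum 9
6 -7 -6 → sum -7

-12, -12, 1, 9, 30, 27, 31, 29, 27, 9, -7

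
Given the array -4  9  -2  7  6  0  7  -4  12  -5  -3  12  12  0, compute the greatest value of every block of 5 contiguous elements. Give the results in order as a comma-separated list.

9, 9, 7, 7, 12, 12, 12, 12, 12, 12

(-4, 9, -2, 7, 6) → max 9
(9, -2, 7, 6, 0) → max 9
(-2, 7, 6, 0, 7) → max 7
(7, 6, 0, 7, -4) → max 7
(6, 0, 7, -4, 12) → max 12
(0, 7, -4, 12, -5) → max 12
(7, -4, 12, -5, -3) → max 12
(-4, 12, -5, -3, 12) → max 12
(12, -5, -3, 12, 12) → max 12
(-5, -3, 12, 12, 0) → max 12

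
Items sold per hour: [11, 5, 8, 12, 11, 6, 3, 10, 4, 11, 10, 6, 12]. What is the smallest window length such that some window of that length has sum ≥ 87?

Extend right; whenever the sum reaches 87, record the length and shrink from the left:
add 11: running sum 11 < 87
add 5: running sum 16 < 87
add 8: running sum 24 < 87
add 12: running sum 36 < 87
add 11: running sum 47 < 87
add 6: running sum 53 < 87
add 3: running sum 56 < 87
add 10: running sum 66 < 87
add 4: running sum 70 < 87
add 11: running sum 81 < 87
add 10: shortest ending here [11, 5, 8, 12, 11, 6, 3, 10, 4, 11, 10] sum 91, len 11
add 6: shortest ending here [11, 5, 8, 12, 11, 6, 3, 10, 4, 11, 10, 6] sum 97, len 12
add 12: shortest ending here [8, 12, 11, 6, 3, 10, 4, 11, 10, 6, 12] sum 93, len 11
Shortest qualifying length: 11.

11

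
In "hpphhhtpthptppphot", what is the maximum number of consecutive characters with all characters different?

4

add h: [h] len 1
add p: [h, p] len 2
add p (repeat p, move left end past it): [p] len 1
add h: [p, h] len 2
add h (repeat h, move left end past it): [h] len 1
add h (repeat h, move left end past it): [h] len 1
add t: [h, t] len 2
add p: [h, t, p] len 3
add t (repeat t, move left end past it): [p, t] len 2
add h: [p, t, h] len 3
add p (repeat p, move left end past it): [t, h, p] len 3
add t (repeat t, move left end past it): [h, p, t] len 3
add p (repeat p, move left end past it): [t, p] len 2
add p (repeat p, move left end past it): [p] len 1
add p (repeat p, move left end past it): [p] len 1
add h: [p, h] len 2
add o: [p, h, o] len 3
add t: [p, h, o, t] len 4
Longest all-distinct length: 4.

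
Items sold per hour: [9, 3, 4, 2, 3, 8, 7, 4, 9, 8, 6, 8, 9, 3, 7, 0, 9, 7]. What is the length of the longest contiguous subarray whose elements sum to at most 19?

add 9: [9] sum 9, len 1
add 3: [9, 3] sum 12, len 2
add 4: [9, 3, 4] sum 16, len 3
add 2: [9, 3, 4, 2] sum 18, len 4
add 3: [3, 4, 2, 3] sum 12, len 4
add 8: [4, 2, 3, 8] sum 17, len 4
add 7: [3, 8, 7] sum 18, len 3
add 4: [8, 7, 4] sum 19, len 3
add 9: [4, 9] sum 13, len 2
add 8: [9, 8] sum 17, len 2
add 6: [8, 6] sum 14, len 2
add 8: [6, 8] sum 14, len 2
add 9: [8, 9] sum 17, len 2
add 3: [9, 3] sum 12, len 2
add 7: [9, 3, 7] sum 19, len 3
add 0: [9, 3, 7, 0] sum 19, len 4
add 9: [3, 7, 0, 9] sum 19, len 4
add 7: [0, 9, 7] sum 16, len 3
Longest length seen: 4.

4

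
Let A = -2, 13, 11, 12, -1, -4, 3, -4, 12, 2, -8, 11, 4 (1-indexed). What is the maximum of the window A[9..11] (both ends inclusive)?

12

Elements at indices 9..11: 12, 2, -8
max(12, 2, -8) = 12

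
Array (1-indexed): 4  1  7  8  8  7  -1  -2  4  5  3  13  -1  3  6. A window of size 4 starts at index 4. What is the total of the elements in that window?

Elements at indices 4..7: 8, 8, 7, -1
sum(8, 8, 7, -1) = 22

22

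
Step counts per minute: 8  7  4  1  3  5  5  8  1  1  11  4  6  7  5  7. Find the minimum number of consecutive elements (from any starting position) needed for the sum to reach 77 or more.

16

add 8: running sum 8 < 77
add 7: running sum 15 < 77
add 4: running sum 19 < 77
add 1: running sum 20 < 77
add 3: running sum 23 < 77
add 5: running sum 28 < 77
add 5: running sum 33 < 77
add 8: running sum 41 < 77
add 1: running sum 42 < 77
add 1: running sum 43 < 77
add 11: running sum 54 < 77
add 4: running sum 58 < 77
add 6: running sum 64 < 77
add 7: running sum 71 < 77
add 5: running sum 76 < 77
add 7: shortest ending here [8, 7, 4, 1, 3, 5, 5, 8, 1, 1, 11, 4, 6, 7, 5, 7] sum 83, len 16
Shortest qualifying length: 16.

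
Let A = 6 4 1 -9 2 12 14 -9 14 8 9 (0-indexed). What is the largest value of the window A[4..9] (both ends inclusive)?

Elements at indices 4..9: 2, 12, 14, -9, 14, 8
max(2, 12, 14, -9, 14, 8) = 14

14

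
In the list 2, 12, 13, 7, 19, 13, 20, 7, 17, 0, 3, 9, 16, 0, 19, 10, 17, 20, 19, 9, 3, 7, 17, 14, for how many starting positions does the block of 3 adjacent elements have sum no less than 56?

(2, 12, 13) → sum 27
(12, 13, 7) → sum 32
(13, 7, 19) → sum 39
(7, 19, 13) → sum 39
(19, 13, 20) → sum 52
(13, 20, 7) → sum 40
(20, 7, 17) → sum 44
(7, 17, 0) → sum 24
(17, 0, 3) → sum 20
(0, 3, 9) → sum 12
(3, 9, 16) → sum 28
(9, 16, 0) → sum 25
(16, 0, 19) → sum 35
(0, 19, 10) → sum 29
(19, 10, 17) → sum 46
(10, 17, 20) → sum 47
(17, 20, 19) → sum 56  ≥ 56 ✓
(20, 19, 9) → sum 48
(19, 9, 3) → sum 31
(9, 3, 7) → sum 19
(3, 7, 17) → sum 27
(7, 17, 14) → sum 38
1 window satisfy the condition.

1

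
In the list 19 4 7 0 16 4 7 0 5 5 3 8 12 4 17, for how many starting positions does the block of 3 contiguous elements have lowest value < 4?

19 4 7 → min 4
4 7 0 → min 0  < 4 ✓
7 0 16 → min 0  < 4 ✓
0 16 4 → min 0  < 4 ✓
16 4 7 → min 4
4 7 0 → min 0  < 4 ✓
7 0 5 → min 0  < 4 ✓
0 5 5 → min 0  < 4 ✓
5 5 3 → min 3  < 4 ✓
5 3 8 → min 3  < 4 ✓
3 8 12 → min 3  < 4 ✓
8 12 4 → min 4
12 4 17 → min 4
9 windows satisfy the condition.

9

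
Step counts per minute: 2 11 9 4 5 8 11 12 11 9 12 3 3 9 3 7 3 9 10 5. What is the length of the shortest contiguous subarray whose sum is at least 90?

Extend right; whenever the sum reaches 90, record the length and shrink from the left:
add 2: running sum 2 < 90
add 11: running sum 13 < 90
add 9: running sum 22 < 90
add 4: running sum 26 < 90
add 5: running sum 31 < 90
add 8: running sum 39 < 90
add 11: running sum 50 < 90
add 12: running sum 62 < 90
add 11: running sum 73 < 90
add 9: running sum 82 < 90
end 10: [11, 9, 4, 5, 8, 11, 12, 11, 9, 12] sum 92, len 10
end 11: [11, 9, 4, 5, 8, 11, 12, 11, 9, 12, 3] sum 95, len 11
end 12: [11, 9, 4, 5, 8, 11, 12, 11, 9, 12, 3, 3] sum 98, len 12
end 13: [9, 4, 5, 8, 11, 12, 11, 9, 12, 3, 3, 9] sum 96, len 12
end 14: [4, 5, 8, 11, 12, 11, 9, 12, 3, 3, 9, 3] sum 90, len 12
end 15: [5, 8, 11, 12, 11, 9, 12, 3, 3, 9, 3, 7] sum 93, len 12
end 16: [8, 11, 12, 11, 9, 12, 3, 3, 9, 3, 7, 3] sum 91, len 12
end 17: [11, 12, 11, 9, 12, 3, 3, 9, 3, 7, 3, 9] sum 92, len 12
end 18: [12, 11, 9, 12, 3, 3, 9, 3, 7, 3, 9, 10] sum 91, len 12
end 19: [12, 11, 9, 12, 3, 3, 9, 3, 7, 3, 9, 10, 5] sum 96, len 13
Shortest qualifying length: 10.

10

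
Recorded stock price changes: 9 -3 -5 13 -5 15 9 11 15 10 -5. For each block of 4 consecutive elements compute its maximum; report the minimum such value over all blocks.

13

Each size-4 window and its max:
[9, -3, -5, 13] → max 13
[-3, -5, 13, -5] → max 13
[-5, 13, -5, 15] → max 15
[13, -5, 15, 9] → max 15
[-5, 15, 9, 11] → max 15
[15, 9, 11, 15] → max 15
[9, 11, 15, 10] → max 15
[11, 15, 10, -5] → max 15
Minimum of these is 13.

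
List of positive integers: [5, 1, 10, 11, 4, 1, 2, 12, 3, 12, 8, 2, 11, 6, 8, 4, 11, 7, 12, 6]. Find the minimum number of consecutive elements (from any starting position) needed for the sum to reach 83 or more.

11

Extend right; whenever the sum reaches 83, record the length and shrink from the left:
add 5: running sum 5 < 83
add 1: running sum 6 < 83
add 10: running sum 16 < 83
add 11: running sum 27 < 83
add 4: running sum 31 < 83
add 1: running sum 32 < 83
add 2: running sum 34 < 83
add 12: running sum 46 < 83
add 3: running sum 49 < 83
add 12: running sum 61 < 83
add 8: running sum 69 < 83
add 2: running sum 71 < 83
add 11: running sum 82 < 83
add 6: shortest ending here [1, 10, 11, 4, 1, 2, 12, 3, 12, 8, 2, 11, 6] sum 83, len 13
add 8: shortest ending here [10, 11, 4, 1, 2, 12, 3, 12, 8, 2, 11, 6, 8] sum 90, len 13
add 4: shortest ending here [11, 4, 1, 2, 12, 3, 12, 8, 2, 11, 6, 8, 4] sum 84, len 13
add 11: shortest ending here [4, 1, 2, 12, 3, 12, 8, 2, 11, 6, 8, 4, 11] sum 84, len 13
add 7: shortest ending here [12, 3, 12, 8, 2, 11, 6, 8, 4, 11, 7] sum 84, len 11
add 12: shortest ending here [3, 12, 8, 2, 11, 6, 8, 4, 11, 7, 12] sum 84, len 11
add 6: shortest ending here [12, 8, 2, 11, 6, 8, 4, 11, 7, 12, 6] sum 87, len 11
Shortest qualifying length: 11.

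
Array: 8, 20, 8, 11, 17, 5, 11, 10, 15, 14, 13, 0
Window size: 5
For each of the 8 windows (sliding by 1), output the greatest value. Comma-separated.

[8, 20, 8, 11, 17] → max 20
[20, 8, 11, 17, 5] → max 20
[8, 11, 17, 5, 11] → max 17
[11, 17, 5, 11, 10] → max 17
[17, 5, 11, 10, 15] → max 17
[5, 11, 10, 15, 14] → max 15
[11, 10, 15, 14, 13] → max 15
[10, 15, 14, 13, 0] → max 15

20, 20, 17, 17, 17, 15, 15, 15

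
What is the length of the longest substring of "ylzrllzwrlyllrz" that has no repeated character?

[y] len 1
[y, l] len 2
[y, l, z] len 3
[y, l, z, r] len 4
[z, r, l] len 3
[l] len 1
[l, z] len 2
[l, z, w] len 3
[l, z, w, r] len 4
[z, w, r, l] len 4
[z, w, r, l, y] len 5
[y, l] len 2
[l] len 1
[l, r] len 2
[l, r, z] len 3
Longest all-distinct length: 5.

5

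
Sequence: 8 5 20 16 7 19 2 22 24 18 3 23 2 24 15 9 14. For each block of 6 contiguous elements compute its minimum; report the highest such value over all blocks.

Each size-6 window and its min:
[8, 5, 20, 16, 7, 19] → min 5
[5, 20, 16, 7, 19, 2] → min 2
[20, 16, 7, 19, 2, 22] → min 2
[16, 7, 19, 2, 22, 24] → min 2
[7, 19, 2, 22, 24, 18] → min 2
[19, 2, 22, 24, 18, 3] → min 2
[2, 22, 24, 18, 3, 23] → min 2
[22, 24, 18, 3, 23, 2] → min 2
[24, 18, 3, 23, 2, 24] → min 2
[18, 3, 23, 2, 24, 15] → min 2
[3, 23, 2, 24, 15, 9] → min 2
[23, 2, 24, 15, 9, 14] → min 2
Highest of these is 5.

5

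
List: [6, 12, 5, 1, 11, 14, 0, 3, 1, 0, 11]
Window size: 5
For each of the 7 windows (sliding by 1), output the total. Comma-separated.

(6, 12, 5, 1, 11) → sum 35
(12, 5, 1, 11, 14) → sum 43
(5, 1, 11, 14, 0) → sum 31
(1, 11, 14, 0, 3) → sum 29
(11, 14, 0, 3, 1) → sum 29
(14, 0, 3, 1, 0) → sum 18
(0, 3, 1, 0, 11) → sum 15

35, 43, 31, 29, 29, 18, 15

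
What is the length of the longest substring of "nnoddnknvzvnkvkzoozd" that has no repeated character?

4

add n: [n] len 1
add n (repeat n, move left end past it): [n] len 1
add o: [n, o] len 2
add d: [n, o, d] len 3
add d (repeat d, move left end past it): [d] len 1
add n: [d, n] len 2
add k: [d, n, k] len 3
add n (repeat n, move left end past it): [k, n] len 2
add v: [k, n, v] len 3
add z: [k, n, v, z] len 4
add v (repeat v, move left end past it): [z, v] len 2
add n: [z, v, n] len 3
add k: [z, v, n, k] len 4
add v (repeat v, move left end past it): [n, k, v] len 3
add k (repeat k, move left end past it): [v, k] len 2
add z: [v, k, z] len 3
add o: [v, k, z, o] len 4
add o (repeat o, move left end past it): [o] len 1
add z: [o, z] len 2
add d: [o, z, d] len 3
Longest all-distinct length: 4.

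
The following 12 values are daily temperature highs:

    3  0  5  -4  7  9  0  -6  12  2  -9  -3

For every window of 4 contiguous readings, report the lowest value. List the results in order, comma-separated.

-4, -4, -4, -4, -6, -6, -6, -9, -9

[3, 0, 5, -4] → min -4
[0, 5, -4, 7] → min -4
[5, -4, 7, 9] → min -4
[-4, 7, 9, 0] → min -4
[7, 9, 0, -6] → min -6
[9, 0, -6, 12] → min -6
[0, -6, 12, 2] → min -6
[-6, 12, 2, -9] → min -9
[12, 2, -9, -3] → min -9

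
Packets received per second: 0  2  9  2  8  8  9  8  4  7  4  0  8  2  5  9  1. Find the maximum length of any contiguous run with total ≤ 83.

15

Extend to the right; shrink from the left whenever the sum exceeds 83:
[0] sum 0 len 1
[0, 2] sum 2 len 2
[0, 2, 9] sum 11 len 3
[0, 2, 9, 2] sum 13 len 4
[0, 2, 9, 2, 8] sum 21 len 5
[0, 2, 9, 2, 8, 8] sum 29 len 6
[0, 2, 9, 2, 8, 8, 9] sum 38 len 7
[0, 2, 9, 2, 8, 8, 9, 8] sum 46 len 8
[0, 2, 9, 2, 8, 8, 9, 8, 4] sum 50 len 9
[0, 2, 9, 2, 8, 8, 9, 8, 4, 7] sum 57 len 10
[0, 2, 9, 2, 8, 8, 9, 8, 4, 7, 4] sum 61 len 11
[0, 2, 9, 2, 8, 8, 9, 8, 4, 7, 4, 0] sum 61 len 12
[0, 2, 9, 2, 8, 8, 9, 8, 4, 7, 4, 0, 8] sum 69 len 13
[0, 2, 9, 2, 8, 8, 9, 8, 4, 7, 4, 0, 8, 2] sum 71 len 14
[0, 2, 9, 2, 8, 8, 9, 8, 4, 7, 4, 0, 8, 2, 5] sum 76 len 15
[9, 2, 8, 8, 9, 8, 4, 7, 4, 0, 8, 2, 5, 9] sum 83 len 14
[2, 8, 8, 9, 8, 4, 7, 4, 0, 8, 2, 5, 9, 1] sum 75 len 14
Longest length seen: 15.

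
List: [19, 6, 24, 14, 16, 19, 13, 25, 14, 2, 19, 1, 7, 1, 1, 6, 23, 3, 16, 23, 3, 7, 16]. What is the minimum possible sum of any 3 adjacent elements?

8

19 6 24 → sum 49
6 24 14 → sum 44
24 14 16 → sum 54
14 16 19 → sum 49
16 19 13 → sum 48
19 13 25 → sum 57
13 25 14 → sum 52
25 14 2 → sum 41
14 2 19 → sum 35
2 19 1 → sum 22
19 1 7 → sum 27
1 7 1 → sum 9
7 1 1 → sum 9
1 1 6 → sum 8
1 6 23 → sum 30
6 23 3 → sum 32
23 3 16 → sum 42
3 16 23 → sum 42
16 23 3 → sum 42
23 3 7 → sum 33
3 7 16 → sum 26
Minimum of these is 8.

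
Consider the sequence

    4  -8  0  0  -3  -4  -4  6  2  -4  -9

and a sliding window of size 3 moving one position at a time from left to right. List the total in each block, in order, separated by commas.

[4, -8, 0] → sum -4
[-8, 0, 0] → sum -8
[0, 0, -3] → sum -3
[0, -3, -4] → sum -7
[-3, -4, -4] → sum -11
[-4, -4, 6] → sum -2
[-4, 6, 2] → sum 4
[6, 2, -4] → sum 4
[2, -4, -9] → sum -11

-4, -8, -3, -7, -11, -2, 4, 4, -11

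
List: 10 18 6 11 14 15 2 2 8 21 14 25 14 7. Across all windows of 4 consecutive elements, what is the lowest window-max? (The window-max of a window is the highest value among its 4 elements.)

(10, 18, 6, 11) → max 18
(18, 6, 11, 14) → max 18
(6, 11, 14, 15) → max 15
(11, 14, 15, 2) → max 15
(14, 15, 2, 2) → max 15
(15, 2, 2, 8) → max 15
(2, 2, 8, 21) → max 21
(2, 8, 21, 14) → max 21
(8, 21, 14, 25) → max 25
(21, 14, 25, 14) → max 25
(14, 25, 14, 7) → max 25
Lowest of these is 15.

15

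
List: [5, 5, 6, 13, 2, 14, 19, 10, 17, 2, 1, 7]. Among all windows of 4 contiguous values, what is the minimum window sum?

[5, 5, 6, 13] → sum 29
[5, 6, 13, 2] → sum 26
[6, 13, 2, 14] → sum 35
[13, 2, 14, 19] → sum 48
[2, 14, 19, 10] → sum 45
[14, 19, 10, 17] → sum 60
[19, 10, 17, 2] → sum 48
[10, 17, 2, 1] → sum 30
[17, 2, 1, 7] → sum 27
Minimum of these is 26.

26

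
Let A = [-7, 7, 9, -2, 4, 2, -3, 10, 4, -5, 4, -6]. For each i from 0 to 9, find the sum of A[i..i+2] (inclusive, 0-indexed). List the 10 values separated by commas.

-7 7 9 → sum 9
7 9 -2 → sum 14
9 -2 4 → sum 11
-2 4 2 → sum 4
4 2 -3 → sum 3
2 -3 10 → sum 9
-3 10 4 → sum 11
10 4 -5 → sum 9
4 -5 4 → sum 3
-5 4 -6 → sum -7

9, 14, 11, 4, 3, 9, 11, 9, 3, -7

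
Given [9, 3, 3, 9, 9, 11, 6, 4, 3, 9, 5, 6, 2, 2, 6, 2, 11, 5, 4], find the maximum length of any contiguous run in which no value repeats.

6

[9] len 1
[9, 3] len 2
[3] len 1
[3, 9] len 2
[9] len 1
[9, 11] len 2
[9, 11, 6] len 3
[9, 11, 6, 4] len 4
[9, 11, 6, 4, 3] len 5
[11, 6, 4, 3, 9] len 5
[11, 6, 4, 3, 9, 5] len 6
[4, 3, 9, 5, 6] len 5
[4, 3, 9, 5, 6, 2] len 6
[2] len 1
[2, 6] len 2
[6, 2] len 2
[6, 2, 11] len 3
[6, 2, 11, 5] len 4
[6, 2, 11, 5, 4] len 5
Longest all-distinct length: 6.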